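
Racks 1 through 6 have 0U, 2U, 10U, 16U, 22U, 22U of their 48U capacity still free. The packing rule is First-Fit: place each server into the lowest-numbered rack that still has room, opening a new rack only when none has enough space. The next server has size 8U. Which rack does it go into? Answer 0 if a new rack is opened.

Racks with room: rack 3 (10U), rack 4 (16U), rack 5 (22U), rack 6 (22U).
The first with room is rack 3.

3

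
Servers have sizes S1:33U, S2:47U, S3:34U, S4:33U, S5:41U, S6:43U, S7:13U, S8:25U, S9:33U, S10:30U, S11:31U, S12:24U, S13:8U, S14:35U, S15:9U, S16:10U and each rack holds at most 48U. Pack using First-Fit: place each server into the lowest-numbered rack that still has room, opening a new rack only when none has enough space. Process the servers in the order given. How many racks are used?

S1 (33U) → rack 1 (remaining 15U)
S2 (47U) → rack 2 (remaining 1U)
S3 (34U) → rack 3 (remaining 14U)
S4 (33U) → rack 4 (remaining 15U)
S5 (41U) → rack 5 (remaining 7U)
S6 (43U) → rack 6 (remaining 5U)
S7 (13U) → rack 1 (remaining 2U)
S8 (25U) → rack 7 (remaining 23U)
S9 (33U) → rack 8 (remaining 15U)
S10 (30U) → rack 9 (remaining 18U)
S11 (31U) → rack 10 (remaining 17U)
S12 (24U) → rack 11 (remaining 24U)
S13 (8U) → rack 3 (remaining 6U)
S14 (35U) → rack 12 (remaining 13U)
S15 (9U) → rack 4 (remaining 6U)
S16 (10U) → rack 7 (remaining 13U)
Final racks: [33,13] [47] [34,8] [33,9] [41] [43] [25,10] [33] [30] [31] [24] [35].

12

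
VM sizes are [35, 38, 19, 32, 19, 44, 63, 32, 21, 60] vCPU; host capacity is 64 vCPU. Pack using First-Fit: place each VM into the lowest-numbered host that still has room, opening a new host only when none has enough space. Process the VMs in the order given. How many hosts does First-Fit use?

host 1: place 35 vCPU, 29 vCPU left
host 2: place 38 vCPU, 26 vCPU left
host 1: place 19 vCPU, 10 vCPU left
host 3: place 32 vCPU, 32 vCPU left
host 2: place 19 vCPU, 7 vCPU left
host 4: place 44 vCPU, 20 vCPU left
host 5: place 63 vCPU, 1 vCPU left
host 3: place 32 vCPU, 0 vCPU left
host 6: place 21 vCPU, 43 vCPU left
host 7: place 60 vCPU, 4 vCPU left
Final hosts: [35,19] [38,19] [32,32] [44] [63] [21] [60].

7 hosts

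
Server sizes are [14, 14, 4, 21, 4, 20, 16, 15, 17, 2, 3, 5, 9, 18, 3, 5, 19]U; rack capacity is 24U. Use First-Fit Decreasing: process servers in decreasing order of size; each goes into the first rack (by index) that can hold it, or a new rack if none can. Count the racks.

9

Sorted descending: 21, 20, 19, 18, 17, 16, 15, 14, 14, 9, 5, 5, 4, 4, 3, 3, 2.
rack 1: place 21U, 3U left
rack 2: place 20U, 4U left
rack 3: place 19U, 5U left
rack 4: place 18U, 6U left
rack 5: place 17U, 7U left
rack 6: place 16U, 8U left
rack 7: place 15U, 9U left
rack 8: place 14U, 10U left
rack 9: place 14U, 10U left
rack 7: place 9U, 0U left
rack 3: place 5U, 0U left
rack 4: place 5U, 1U left
rack 2: place 4U, 0U left
rack 5: place 4U, 3U left
rack 1: place 3U, 0U left
rack 5: place 3U, 0U left
rack 6: place 2U, 6U left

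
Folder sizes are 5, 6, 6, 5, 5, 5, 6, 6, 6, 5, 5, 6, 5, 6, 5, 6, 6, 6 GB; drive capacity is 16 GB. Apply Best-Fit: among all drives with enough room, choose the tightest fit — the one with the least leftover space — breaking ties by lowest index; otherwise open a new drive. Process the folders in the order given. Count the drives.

7

drive 1: place 5 GB, 11 GB left
drive 1: place 6 GB, 5 GB left
drive 2: place 6 GB, 10 GB left
drive 1: place 5 GB, 0 GB left
drive 2: place 5 GB, 5 GB left
drive 2: place 5 GB, 0 GB left
drive 3: place 6 GB, 10 GB left
drive 3: place 6 GB, 4 GB left
drive 4: place 6 GB, 10 GB left
drive 4: place 5 GB, 5 GB left
drive 4: place 5 GB, 0 GB left
drive 5: place 6 GB, 10 GB left
drive 5: place 5 GB, 5 GB left
drive 6: place 6 GB, 10 GB left
drive 5: place 5 GB, 0 GB left
drive 6: place 6 GB, 4 GB left
drive 7: place 6 GB, 10 GB left
drive 7: place 6 GB, 4 GB left
Final drives: [5,6,5] [6,5,5] [6,6] [6,5,5] [6,5,5] [6,6] [6,6].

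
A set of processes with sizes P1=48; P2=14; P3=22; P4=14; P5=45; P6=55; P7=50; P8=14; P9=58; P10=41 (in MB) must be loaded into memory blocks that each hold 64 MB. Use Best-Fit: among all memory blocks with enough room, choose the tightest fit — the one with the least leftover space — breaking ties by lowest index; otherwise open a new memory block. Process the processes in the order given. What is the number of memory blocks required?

Put P1 (48 MB) in memory block 1; 16 MB remain.
Put P2 (14 MB) in memory block 1; 2 MB remain.
Put P3 (22 MB) in memory block 2; 42 MB remain.
Put P4 (14 MB) in memory block 2; 28 MB remain.
Put P5 (45 MB) in memory block 3; 19 MB remain.
Put P6 (55 MB) in memory block 4; 9 MB remain.
Put P7 (50 MB) in memory block 5; 14 MB remain.
Put P8 (14 MB) in memory block 5; 0 MB remain.
Put P9 (58 MB) in memory block 6; 6 MB remain.
Put P10 (41 MB) in memory block 7; 23 MB remain.
Final memory blocks: [48,14] [22,14] [45] [55] [50,14] [58] [41].

7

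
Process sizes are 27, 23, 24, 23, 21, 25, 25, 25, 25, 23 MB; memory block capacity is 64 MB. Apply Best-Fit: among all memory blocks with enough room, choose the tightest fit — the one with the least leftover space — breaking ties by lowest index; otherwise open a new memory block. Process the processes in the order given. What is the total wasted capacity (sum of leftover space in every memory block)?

79

memory block 1: place 27 MB, 37 MB left
memory block 1: place 23 MB, 14 MB left
memory block 2: place 24 MB, 40 MB left
memory block 2: place 23 MB, 17 MB left
memory block 3: place 21 MB, 43 MB left
memory block 3: place 25 MB, 18 MB left
memory block 4: place 25 MB, 39 MB left
memory block 4: place 25 MB, 14 MB left
memory block 5: place 25 MB, 39 MB left
memory block 5: place 23 MB, 16 MB left
5 memory blocks × 64 MB = 320 MB; used 241 MB; unused 79 MB.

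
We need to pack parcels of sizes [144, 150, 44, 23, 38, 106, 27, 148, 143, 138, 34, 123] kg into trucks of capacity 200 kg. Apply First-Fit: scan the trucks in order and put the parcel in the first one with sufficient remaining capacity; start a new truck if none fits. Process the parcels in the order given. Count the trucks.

144 kg → truck 1 (remaining 56 kg)
150 kg → truck 2 (remaining 50 kg)
44 kg → truck 1 (remaining 12 kg)
23 kg → truck 2 (remaining 27 kg)
38 kg → truck 3 (remaining 162 kg)
106 kg → truck 3 (remaining 56 kg)
27 kg → truck 2 (remaining 0 kg)
148 kg → truck 4 (remaining 52 kg)
143 kg → truck 5 (remaining 57 kg)
138 kg → truck 6 (remaining 62 kg)
34 kg → truck 3 (remaining 22 kg)
123 kg → truck 7 (remaining 77 kg)
Final trucks: [144,44] [150,23,27] [38,106,34] [148] [143] [138] [123].

7 trucks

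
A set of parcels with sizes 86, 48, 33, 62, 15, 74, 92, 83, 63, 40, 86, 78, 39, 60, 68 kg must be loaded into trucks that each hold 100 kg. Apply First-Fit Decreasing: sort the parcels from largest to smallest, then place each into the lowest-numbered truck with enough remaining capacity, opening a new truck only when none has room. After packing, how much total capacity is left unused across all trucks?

Sorted descending: 92, 86, 86, 83, 78, 74, 68, 63, 62, 60, 48, 40, 39, 33, 15.
truck 1: place 92 kg, 8 kg left
truck 2: place 86 kg, 14 kg left
truck 3: place 86 kg, 14 kg left
truck 4: place 83 kg, 17 kg left
truck 5: place 78 kg, 22 kg left
truck 6: place 74 kg, 26 kg left
truck 7: place 68 kg, 32 kg left
truck 8: place 63 kg, 37 kg left
truck 9: place 62 kg, 38 kg left
truck 10: place 60 kg, 40 kg left
truck 11: place 48 kg, 52 kg left
truck 10: place 40 kg, 0 kg left
truck 11: place 39 kg, 13 kg left
truck 8: place 33 kg, 4 kg left
truck 4: place 15 kg, 2 kg left
11 trucks × 100 kg = 1100 kg; used 927 kg; unused 173 kg.

173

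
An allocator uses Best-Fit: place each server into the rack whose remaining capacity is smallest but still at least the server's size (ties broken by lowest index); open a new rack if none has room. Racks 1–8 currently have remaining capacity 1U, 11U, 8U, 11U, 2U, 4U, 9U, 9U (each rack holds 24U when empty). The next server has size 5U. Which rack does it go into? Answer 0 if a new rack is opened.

Racks with room: rack 2 (11U), rack 3 (8U), rack 4 (11U), rack 7 (9U), rack 8 (9U).
Tightest fit is rack 3 with 8U free.

3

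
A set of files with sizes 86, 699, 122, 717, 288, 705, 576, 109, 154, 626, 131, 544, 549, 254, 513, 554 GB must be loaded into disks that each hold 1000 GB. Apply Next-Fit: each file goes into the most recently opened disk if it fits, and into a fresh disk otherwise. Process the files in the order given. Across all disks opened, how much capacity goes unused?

disk 1: place 86 GB, 914 GB left
disk 1: place 699 GB, 215 GB left
disk 1: place 122 GB, 93 GB left
disk 2: place 717 GB, 283 GB left
disk 3: place 288 GB, 712 GB left
disk 3: place 705 GB, 7 GB left
disk 4: place 576 GB, 424 GB left
disk 4: place 109 GB, 315 GB left
disk 4: place 154 GB, 161 GB left
disk 5: place 626 GB, 374 GB left
disk 5: place 131 GB, 243 GB left
disk 6: place 544 GB, 456 GB left
disk 7: place 549 GB, 451 GB left
disk 7: place 254 GB, 197 GB left
disk 8: place 513 GB, 487 GB left
disk 9: place 554 GB, 446 GB left
9 disks × 1000 GB = 9000 GB; used 6627 GB; unused 2373 GB.

2373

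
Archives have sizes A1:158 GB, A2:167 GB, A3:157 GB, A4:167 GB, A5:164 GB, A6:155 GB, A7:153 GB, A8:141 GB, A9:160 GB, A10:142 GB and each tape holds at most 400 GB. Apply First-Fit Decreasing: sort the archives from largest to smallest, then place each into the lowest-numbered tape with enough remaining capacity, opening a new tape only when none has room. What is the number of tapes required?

Sorted descending: 167, 167, 164, 160, 158, 157, 155, 153, 142, 141.
167 GB → tape 1 (remaining 233 GB)
167 GB → tape 1 (remaining 66 GB)
164 GB → tape 2 (remaining 236 GB)
160 GB → tape 2 (remaining 76 GB)
158 GB → tape 3 (remaining 242 GB)
157 GB → tape 3 (remaining 85 GB)
155 GB → tape 4 (remaining 245 GB)
153 GB → tape 4 (remaining 92 GB)
142 GB → tape 5 (remaining 258 GB)
141 GB → tape 5 (remaining 117 GB)
Final tapes: [167,167] [164,160] [158,157] [155,153] [142,141].

5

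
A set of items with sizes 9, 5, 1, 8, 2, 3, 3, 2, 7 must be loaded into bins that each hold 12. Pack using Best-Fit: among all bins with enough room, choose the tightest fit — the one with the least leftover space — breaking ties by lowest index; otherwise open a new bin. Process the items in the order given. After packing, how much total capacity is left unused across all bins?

9 → bin 1 (remaining 3)
5 → bin 2 (remaining 7)
1 → bin 1 (remaining 2)
8 → bin 3 (remaining 4)
2 → bin 1 (remaining 0)
3 → bin 3 (remaining 1)
3 → bin 2 (remaining 4)
2 → bin 2 (remaining 2)
7 → bin 4 (remaining 5)
4 bins × 12 = 48; used 40; unused 8.

8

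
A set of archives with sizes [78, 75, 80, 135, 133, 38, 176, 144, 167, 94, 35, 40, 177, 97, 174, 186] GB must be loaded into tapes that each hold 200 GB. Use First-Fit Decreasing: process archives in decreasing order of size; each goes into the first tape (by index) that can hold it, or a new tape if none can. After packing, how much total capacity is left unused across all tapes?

Sorted descending: 186, 177, 176, 174, 167, 144, 135, 133, 97, 94, 80, 78, 75, 40, 38, 35.
186 GB → tape 1 (remaining 14 GB)
177 GB → tape 2 (remaining 23 GB)
176 GB → tape 3 (remaining 24 GB)
174 GB → tape 4 (remaining 26 GB)
167 GB → tape 5 (remaining 33 GB)
144 GB → tape 6 (remaining 56 GB)
135 GB → tape 7 (remaining 65 GB)
133 GB → tape 8 (remaining 67 GB)
97 GB → tape 9 (remaining 103 GB)
94 GB → tape 9 (remaining 9 GB)
80 GB → tape 10 (remaining 120 GB)
78 GB → tape 10 (remaining 42 GB)
75 GB → tape 11 (remaining 125 GB)
40 GB → tape 6 (remaining 16 GB)
38 GB → tape 7 (remaining 27 GB)
35 GB → tape 8 (remaining 32 GB)
11 tapes × 200 GB = 2200 GB; used 1829 GB; unused 371 GB.

371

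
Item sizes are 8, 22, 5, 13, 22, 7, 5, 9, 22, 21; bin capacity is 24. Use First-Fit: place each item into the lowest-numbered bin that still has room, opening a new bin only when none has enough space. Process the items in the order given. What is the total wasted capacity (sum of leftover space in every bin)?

8 → bin 1 (remaining 16)
22 → bin 2 (remaining 2)
5 → bin 1 (remaining 11)
13 → bin 3 (remaining 11)
22 → bin 4 (remaining 2)
7 → bin 1 (remaining 4)
5 → bin 3 (remaining 6)
9 → bin 5 (remaining 15)
22 → bin 6 (remaining 2)
21 → bin 7 (remaining 3)
7 bins × 24 = 168; used 134; unused 34.

34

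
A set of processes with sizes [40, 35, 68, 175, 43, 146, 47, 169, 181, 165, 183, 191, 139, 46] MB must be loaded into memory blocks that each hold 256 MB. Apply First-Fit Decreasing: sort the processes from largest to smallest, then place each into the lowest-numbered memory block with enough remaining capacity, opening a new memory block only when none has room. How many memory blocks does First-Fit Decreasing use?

Sorted descending: 191, 183, 181, 175, 169, 165, 146, 139, 68, 47, 46, 43, 40, 35.
memory block 1: place 191 MB, 65 MB left
memory block 2: place 183 MB, 73 MB left
memory block 3: place 181 MB, 75 MB left
memory block 4: place 175 MB, 81 MB left
memory block 5: place 169 MB, 87 MB left
memory block 6: place 165 MB, 91 MB left
memory block 7: place 146 MB, 110 MB left
memory block 8: place 139 MB, 117 MB left
memory block 2: place 68 MB, 5 MB left
memory block 1: place 47 MB, 18 MB left
memory block 3: place 46 MB, 29 MB left
memory block 4: place 43 MB, 38 MB left
memory block 5: place 40 MB, 47 MB left
memory block 4: place 35 MB, 3 MB left
Final memory blocks: [191,47] [183,68] [181,46] [175,43,35] [169,40] [165] [146] [139].

8 memory blocks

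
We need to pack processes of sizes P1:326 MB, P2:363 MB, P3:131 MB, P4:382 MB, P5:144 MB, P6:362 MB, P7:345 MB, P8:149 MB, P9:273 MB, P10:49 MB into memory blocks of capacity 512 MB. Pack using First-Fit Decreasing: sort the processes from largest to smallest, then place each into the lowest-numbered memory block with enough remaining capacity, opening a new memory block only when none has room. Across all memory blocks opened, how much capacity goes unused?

Sorted descending: 382, 363, 362, 345, 326, 273, 149, 144, 131, 49.
memory block 1: place 382 MB, 130 MB left
memory block 2: place 363 MB, 149 MB left
memory block 3: place 362 MB, 150 MB left
memory block 4: place 345 MB, 167 MB left
memory block 5: place 326 MB, 186 MB left
memory block 6: place 273 MB, 239 MB left
memory block 2: place 149 MB, 0 MB left
memory block 3: place 144 MB, 6 MB left
memory block 4: place 131 MB, 36 MB left
memory block 1: place 49 MB, 81 MB left
6 memory blocks × 512 MB = 3072 MB; used 2524 MB; unused 548 MB.

548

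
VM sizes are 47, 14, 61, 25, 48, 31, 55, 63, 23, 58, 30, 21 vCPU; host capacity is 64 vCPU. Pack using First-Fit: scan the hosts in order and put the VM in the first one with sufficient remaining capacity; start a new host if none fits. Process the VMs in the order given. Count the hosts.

host 1: place 47 vCPU, 17 vCPU left
host 1: place 14 vCPU, 3 vCPU left
host 2: place 61 vCPU, 3 vCPU left
host 3: place 25 vCPU, 39 vCPU left
host 4: place 48 vCPU, 16 vCPU left
host 3: place 31 vCPU, 8 vCPU left
host 5: place 55 vCPU, 9 vCPU left
host 6: place 63 vCPU, 1 vCPU left
host 7: place 23 vCPU, 41 vCPU left
host 8: place 58 vCPU, 6 vCPU left
host 7: place 30 vCPU, 11 vCPU left
host 9: place 21 vCPU, 43 vCPU left
Final hosts: [47,14] [61] [25,31] [48] [55] [63] [23,30] [58] [21].

9 hosts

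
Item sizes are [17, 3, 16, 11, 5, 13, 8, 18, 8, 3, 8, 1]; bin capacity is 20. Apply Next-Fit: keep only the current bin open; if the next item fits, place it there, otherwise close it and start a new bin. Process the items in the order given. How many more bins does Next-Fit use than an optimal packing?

1

Next-Fit: [17,3] [16] [11,5] [13] [8] [18] [8,3,8,1] → 7 bins.
Total size 111; any packing needs at least ⌈111/20⌉ = 6 bins.
An optimal packing achieves that bound: [18,1] [17,3] [16,3] [13,5] [11,8] [8,8] → 6 bins.
Excess: 7 − 6 = 1.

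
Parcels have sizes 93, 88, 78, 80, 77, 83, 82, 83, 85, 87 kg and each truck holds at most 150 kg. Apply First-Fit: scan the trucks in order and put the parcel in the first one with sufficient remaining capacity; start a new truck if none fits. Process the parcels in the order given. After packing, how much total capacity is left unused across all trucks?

664

truck 1: place 93 kg, 57 kg left
truck 2: place 88 kg, 62 kg left
truck 3: place 78 kg, 72 kg left
truck 4: place 80 kg, 70 kg left
truck 5: place 77 kg, 73 kg left
truck 6: place 83 kg, 67 kg left
truck 7: place 82 kg, 68 kg left
truck 8: place 83 kg, 67 kg left
truck 9: place 85 kg, 65 kg left
truck 10: place 87 kg, 63 kg left
10 trucks × 150 kg = 1500 kg; used 836 kg; unused 664 kg.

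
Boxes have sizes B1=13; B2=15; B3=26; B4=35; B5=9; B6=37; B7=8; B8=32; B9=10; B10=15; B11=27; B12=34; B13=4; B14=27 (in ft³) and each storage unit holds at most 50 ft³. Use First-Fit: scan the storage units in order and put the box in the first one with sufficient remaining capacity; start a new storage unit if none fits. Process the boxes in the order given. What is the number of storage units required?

storage unit 1: place B1 (13 ft³), 37 ft³ left
storage unit 1: place B2 (15 ft³), 22 ft³ left
storage unit 2: place B3 (26 ft³), 24 ft³ left
storage unit 3: place B4 (35 ft³), 15 ft³ left
storage unit 1: place B5 (9 ft³), 13 ft³ left
storage unit 4: place B6 (37 ft³), 13 ft³ left
storage unit 1: place B7 (8 ft³), 5 ft³ left
storage unit 5: place B8 (32 ft³), 18 ft³ left
storage unit 2: place B9 (10 ft³), 14 ft³ left
storage unit 3: place B10 (15 ft³), 0 ft³ left
storage unit 6: place B11 (27 ft³), 23 ft³ left
storage unit 7: place B12 (34 ft³), 16 ft³ left
storage unit 1: place B13 (4 ft³), 1 ft³ left
storage unit 8: place B14 (27 ft³), 23 ft³ left
Final storage units: [13,15,9,8,4] [26,10] [35,15] [37] [32] [27] [34] [27].

8 storage units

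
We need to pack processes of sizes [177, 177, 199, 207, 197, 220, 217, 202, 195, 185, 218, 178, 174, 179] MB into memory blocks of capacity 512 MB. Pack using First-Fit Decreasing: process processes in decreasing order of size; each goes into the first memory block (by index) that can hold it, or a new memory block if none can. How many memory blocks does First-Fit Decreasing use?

7

Sorted descending: 220, 218, 217, 207, 202, 199, 197, 195, 185, 179, 178, 177, 177, 174.
memory block 1: place 220 MB, 292 MB left
memory block 1: place 218 MB, 74 MB left
memory block 2: place 217 MB, 295 MB left
memory block 2: place 207 MB, 88 MB left
memory block 3: place 202 MB, 310 MB left
memory block 3: place 199 MB, 111 MB left
memory block 4: place 197 MB, 315 MB left
memory block 4: place 195 MB, 120 MB left
memory block 5: place 185 MB, 327 MB left
memory block 5: place 179 MB, 148 MB left
memory block 6: place 178 MB, 334 MB left
memory block 6: place 177 MB, 157 MB left
memory block 7: place 177 MB, 335 MB left
memory block 7: place 174 MB, 161 MB left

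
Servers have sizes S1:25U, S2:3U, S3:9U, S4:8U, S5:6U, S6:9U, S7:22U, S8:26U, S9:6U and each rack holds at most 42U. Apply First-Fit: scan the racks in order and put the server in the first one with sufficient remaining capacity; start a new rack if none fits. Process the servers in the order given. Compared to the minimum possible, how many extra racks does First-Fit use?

First-Fit: [25,3,9] [8,6,9,6] [22] [26] → 4 racks.
Total size 114U; any packing needs at least ⌈114/42⌉ = 3 racks.
An optimal packing achieves that bound: [26,9,6] [25,9,8] [22,6,3] → 3 racks.
Excess: 4 − 3 = 1.

1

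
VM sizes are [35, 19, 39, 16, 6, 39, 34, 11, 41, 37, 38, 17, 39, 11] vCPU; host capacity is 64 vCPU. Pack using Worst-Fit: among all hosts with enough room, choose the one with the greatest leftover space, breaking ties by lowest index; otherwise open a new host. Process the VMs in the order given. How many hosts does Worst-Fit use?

Put 35 vCPU in host 1; 29 vCPU remain.
Put 19 vCPU in host 1; 10 vCPU remain.
Put 39 vCPU in host 2; 25 vCPU remain.
Put 16 vCPU in host 2; 9 vCPU remain.
Put 6 vCPU in host 1; 4 vCPU remain.
Put 39 vCPU in host 3; 25 vCPU remain.
Put 34 vCPU in host 4; 30 vCPU remain.
Put 11 vCPU in host 4; 19 vCPU remain.
Put 41 vCPU in host 5; 23 vCPU remain.
Put 37 vCPU in host 6; 27 vCPU remain.
Put 38 vCPU in host 7; 26 vCPU remain.
Put 17 vCPU in host 6; 10 vCPU remain.
Put 39 vCPU in host 8; 25 vCPU remain.
Put 11 vCPU in host 7; 15 vCPU remain.
Final hosts: [35,19,6] [39,16] [39] [34,11] [41] [37,17] [38,11] [39].

8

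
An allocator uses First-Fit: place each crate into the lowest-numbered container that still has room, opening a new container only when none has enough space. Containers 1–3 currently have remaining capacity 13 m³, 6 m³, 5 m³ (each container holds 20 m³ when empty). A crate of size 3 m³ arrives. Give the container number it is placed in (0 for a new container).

1

Containers with room: container 1 (13 m³), container 2 (6 m³), container 3 (5 m³).
The first with room is container 1.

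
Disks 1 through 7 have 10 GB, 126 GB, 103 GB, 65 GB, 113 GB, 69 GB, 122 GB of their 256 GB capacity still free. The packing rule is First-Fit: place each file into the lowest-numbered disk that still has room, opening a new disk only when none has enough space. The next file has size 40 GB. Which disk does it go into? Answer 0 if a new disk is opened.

Disks with room: disk 2 (126 GB), disk 3 (103 GB), disk 4 (65 GB), disk 5 (113 GB), disk 6 (69 GB), disk 7 (122 GB).
The first with room is disk 2.

2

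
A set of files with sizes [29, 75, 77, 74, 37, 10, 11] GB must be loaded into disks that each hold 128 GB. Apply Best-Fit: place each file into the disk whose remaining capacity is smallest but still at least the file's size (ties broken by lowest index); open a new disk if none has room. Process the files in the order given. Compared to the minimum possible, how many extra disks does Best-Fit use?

Best-Fit: [29,75,11] [77,37,10] [74] → 3 disks.
Total size 313 GB; any packing needs at least ⌈313/128⌉ = 3 disks.
So 3 is already optimal.

0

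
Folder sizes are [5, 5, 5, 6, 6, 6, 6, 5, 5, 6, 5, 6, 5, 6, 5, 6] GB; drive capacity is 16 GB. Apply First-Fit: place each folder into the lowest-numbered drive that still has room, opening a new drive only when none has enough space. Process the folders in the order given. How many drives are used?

7 drives

5 GB → drive 1 (remaining 11 GB)
5 GB → drive 1 (remaining 6 GB)
5 GB → drive 1 (remaining 1 GB)
6 GB → drive 2 (remaining 10 GB)
6 GB → drive 2 (remaining 4 GB)
6 GB → drive 3 (remaining 10 GB)
6 GB → drive 3 (remaining 4 GB)
5 GB → drive 4 (remaining 11 GB)
5 GB → drive 4 (remaining 6 GB)
6 GB → drive 4 (remaining 0 GB)
5 GB → drive 5 (remaining 11 GB)
6 GB → drive 5 (remaining 5 GB)
5 GB → drive 5 (remaining 0 GB)
6 GB → drive 6 (remaining 10 GB)
5 GB → drive 6 (remaining 5 GB)
6 GB → drive 7 (remaining 10 GB)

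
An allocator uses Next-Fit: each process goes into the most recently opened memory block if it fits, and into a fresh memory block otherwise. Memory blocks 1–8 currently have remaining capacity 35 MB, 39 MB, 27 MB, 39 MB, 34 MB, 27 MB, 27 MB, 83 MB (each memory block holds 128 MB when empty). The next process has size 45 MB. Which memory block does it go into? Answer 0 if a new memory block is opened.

Next-Fit only looks at memory block 8, which has 83 MB free.
45 MB fits there.

8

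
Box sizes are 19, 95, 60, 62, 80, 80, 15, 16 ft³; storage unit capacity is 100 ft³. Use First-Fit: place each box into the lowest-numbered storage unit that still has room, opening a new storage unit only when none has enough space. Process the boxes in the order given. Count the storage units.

Put 19 ft³ in storage unit 1; 81 ft³ remain.
Put 95 ft³ in storage unit 2; 5 ft³ remain.
Put 60 ft³ in storage unit 1; 21 ft³ remain.
Put 62 ft³ in storage unit 3; 38 ft³ remain.
Put 80 ft³ in storage unit 4; 20 ft³ remain.
Put 80 ft³ in storage unit 5; 20 ft³ remain.
Put 15 ft³ in storage unit 1; 6 ft³ remain.
Put 16 ft³ in storage unit 3; 22 ft³ remain.

5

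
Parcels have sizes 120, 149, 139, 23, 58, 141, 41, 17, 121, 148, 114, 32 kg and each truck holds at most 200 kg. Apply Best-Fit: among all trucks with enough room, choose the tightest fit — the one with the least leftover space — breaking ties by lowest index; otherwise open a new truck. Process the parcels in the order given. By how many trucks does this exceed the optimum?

Best-Fit: [120] [149,23] [139,58] [141,41,17] [121] [148,32] [114] → 7 trucks.
7 parcels exceed 100 kg (half the capacity), and no two of those can share a truck, so at least 7 trucks are needed.
So 7 is already optimal.

0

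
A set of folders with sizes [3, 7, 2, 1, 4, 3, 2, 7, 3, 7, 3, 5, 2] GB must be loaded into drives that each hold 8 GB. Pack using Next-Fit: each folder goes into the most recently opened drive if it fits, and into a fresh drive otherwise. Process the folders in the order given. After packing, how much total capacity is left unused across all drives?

23

Put 3 GB in drive 1; 5 GB remain.
Put 7 GB in drive 2; 1 GB remain.
Put 2 GB in drive 3; 6 GB remain.
Put 1 GB in drive 3; 5 GB remain.
Put 4 GB in drive 3; 1 GB remain.
Put 3 GB in drive 4; 5 GB remain.
Put 2 GB in drive 4; 3 GB remain.
Put 7 GB in drive 5; 1 GB remain.
Put 3 GB in drive 6; 5 GB remain.
Put 7 GB in drive 7; 1 GB remain.
Put 3 GB in drive 8; 5 GB remain.
Put 5 GB in drive 8; 0 GB remain.
Put 2 GB in drive 9; 6 GB remain.
9 drives × 8 GB = 72 GB; used 49 GB; unused 23 GB.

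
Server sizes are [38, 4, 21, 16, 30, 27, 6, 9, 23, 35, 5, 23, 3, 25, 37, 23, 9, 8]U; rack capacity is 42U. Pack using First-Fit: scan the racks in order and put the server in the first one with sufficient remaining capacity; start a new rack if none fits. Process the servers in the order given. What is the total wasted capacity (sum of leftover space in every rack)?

rack 1: place 38U, 4U left
rack 1: place 4U, 0U left
rack 2: place 21U, 21U left
rack 2: place 16U, 5U left
rack 3: place 30U, 12U left
rack 4: place 27U, 15U left
rack 3: place 6U, 6U left
rack 4: place 9U, 6U left
rack 5: place 23U, 19U left
rack 6: place 35U, 7U left
rack 2: place 5U, 0U left
rack 7: place 23U, 19U left
rack 3: place 3U, 3U left
rack 8: place 25U, 17U left
rack 9: place 37U, 5U left
rack 10: place 23U, 19U left
rack 5: place 9U, 10U left
rack 5: place 8U, 2U left
10 racks × 42U = 420U; used 342U; unused 78U.

78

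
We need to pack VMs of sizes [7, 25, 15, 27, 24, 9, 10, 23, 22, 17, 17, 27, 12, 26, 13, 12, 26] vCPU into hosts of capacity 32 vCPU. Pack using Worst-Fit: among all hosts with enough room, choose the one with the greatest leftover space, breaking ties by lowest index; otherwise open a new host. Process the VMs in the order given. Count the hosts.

12

Put 7 vCPU in host 1; 25 vCPU remain.
Put 25 vCPU in host 1; 0 vCPU remain.
Put 15 vCPU in host 2; 17 vCPU remain.
Put 27 vCPU in host 3; 5 vCPU remain.
Put 24 vCPU in host 4; 8 vCPU remain.
Put 9 vCPU in host 2; 8 vCPU remain.
Put 10 vCPU in host 5; 22 vCPU remain.
Put 23 vCPU in host 6; 9 vCPU remain.
Put 22 vCPU in host 5; 0 vCPU remain.
Put 17 vCPU in host 7; 15 vCPU remain.
Put 17 vCPU in host 8; 15 vCPU remain.
Put 27 vCPU in host 9; 5 vCPU remain.
Put 12 vCPU in host 7; 3 vCPU remain.
Put 26 vCPU in host 10; 6 vCPU remain.
Put 13 vCPU in host 8; 2 vCPU remain.
Put 12 vCPU in host 11; 20 vCPU remain.
Put 26 vCPU in host 12; 6 vCPU remain.
Final hosts: [7,25] [15,9] [27] [24] [10,22] [23] [17,12] [17,13] [27] [26] [12] [26].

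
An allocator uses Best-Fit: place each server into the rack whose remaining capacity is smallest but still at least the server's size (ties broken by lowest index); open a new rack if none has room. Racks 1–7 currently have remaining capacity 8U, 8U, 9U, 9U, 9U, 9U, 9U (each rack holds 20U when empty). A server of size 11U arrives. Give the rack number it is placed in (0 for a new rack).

No rack has ≥ 11U free, so a new rack is opened.

0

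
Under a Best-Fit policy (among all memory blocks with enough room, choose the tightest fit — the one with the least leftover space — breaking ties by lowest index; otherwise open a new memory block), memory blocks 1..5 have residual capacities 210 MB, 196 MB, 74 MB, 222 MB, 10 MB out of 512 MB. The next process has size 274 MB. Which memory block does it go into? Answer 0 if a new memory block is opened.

0

No memory block has ≥ 274 MB free, so a new memory block is opened.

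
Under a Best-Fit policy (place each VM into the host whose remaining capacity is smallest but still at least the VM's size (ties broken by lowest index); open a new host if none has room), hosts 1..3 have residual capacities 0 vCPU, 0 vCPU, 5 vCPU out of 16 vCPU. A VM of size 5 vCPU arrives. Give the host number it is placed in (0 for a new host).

3

Hosts with room: host 3 (5 vCPU).
Tightest fit is host 3 with 5 vCPU free.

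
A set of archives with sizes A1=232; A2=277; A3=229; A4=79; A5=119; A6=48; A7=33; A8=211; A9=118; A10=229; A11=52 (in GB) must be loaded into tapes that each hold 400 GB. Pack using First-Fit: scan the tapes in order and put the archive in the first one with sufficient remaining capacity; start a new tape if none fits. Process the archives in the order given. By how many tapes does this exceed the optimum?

0

First-Fit: [232,79,48,33] [277,119] [229,118,52] [211] [229] → 5 tapes.
Total size 1627 GB; any packing needs at least ⌈1627/400⌉ = 5 tapes.
So 5 is already optimal.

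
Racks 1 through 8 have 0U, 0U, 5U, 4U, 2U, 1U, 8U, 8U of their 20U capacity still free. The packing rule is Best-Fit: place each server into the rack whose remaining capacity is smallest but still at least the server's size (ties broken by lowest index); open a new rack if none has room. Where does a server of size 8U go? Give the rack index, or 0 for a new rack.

Racks with room: rack 7 (8U), rack 8 (8U).
Tightest fit is rack 7 with 8U free.

7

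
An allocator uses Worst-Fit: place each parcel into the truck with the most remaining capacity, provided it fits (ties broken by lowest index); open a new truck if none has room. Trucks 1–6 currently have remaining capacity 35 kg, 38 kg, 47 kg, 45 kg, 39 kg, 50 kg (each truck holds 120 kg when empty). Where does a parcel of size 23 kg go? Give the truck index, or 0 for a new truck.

Trucks with room: truck 1 (35 kg), truck 2 (38 kg), truck 3 (47 kg), truck 4 (45 kg), truck 5 (39 kg), truck 6 (50 kg).
Most room is truck 6 with 50 kg free.

6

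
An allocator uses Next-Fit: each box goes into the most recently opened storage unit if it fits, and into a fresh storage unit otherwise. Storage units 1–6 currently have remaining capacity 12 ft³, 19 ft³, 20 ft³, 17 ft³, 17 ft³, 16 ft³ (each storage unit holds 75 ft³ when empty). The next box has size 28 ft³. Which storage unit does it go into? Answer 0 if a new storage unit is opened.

0

Next-Fit only looks at storage unit 6, which has 16 ft³ free.
28 ft³ does not fit, so a new storage unit is opened.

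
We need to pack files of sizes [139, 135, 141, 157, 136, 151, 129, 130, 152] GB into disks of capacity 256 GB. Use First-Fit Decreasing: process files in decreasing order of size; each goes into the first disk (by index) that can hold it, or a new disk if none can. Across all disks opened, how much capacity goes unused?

Sorted descending: 157, 152, 151, 141, 139, 136, 135, 130, 129.
Put 157 GB in disk 1; 99 GB remain.
Put 152 GB in disk 2; 104 GB remain.
Put 151 GB in disk 3; 105 GB remain.
Put 141 GB in disk 4; 115 GB remain.
Put 139 GB in disk 5; 117 GB remain.
Put 136 GB in disk 6; 120 GB remain.
Put 135 GB in disk 7; 121 GB remain.
Put 130 GB in disk 8; 126 GB remain.
Put 129 GB in disk 9; 127 GB remain.
9 disks × 256 GB = 2304 GB; used 1270 GB; unused 1034 GB.

1034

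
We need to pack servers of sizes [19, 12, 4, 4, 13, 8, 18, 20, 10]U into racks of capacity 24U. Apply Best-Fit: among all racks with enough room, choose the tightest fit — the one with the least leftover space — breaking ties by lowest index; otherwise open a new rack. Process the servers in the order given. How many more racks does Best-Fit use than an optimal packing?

0

Best-Fit: [19,4] [12,4,8] [13,10] [18] [20] → 5 racks.
Total size 108U; any packing needs at least ⌈108/24⌉ = 5 racks.
So 5 is already optimal.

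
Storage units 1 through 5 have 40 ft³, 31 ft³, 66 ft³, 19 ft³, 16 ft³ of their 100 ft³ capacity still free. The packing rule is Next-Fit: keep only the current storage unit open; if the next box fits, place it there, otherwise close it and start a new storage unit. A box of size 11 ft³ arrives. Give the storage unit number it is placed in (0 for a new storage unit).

5

Next-Fit only looks at storage unit 5, which has 16 ft³ free.
11 ft³ fits there.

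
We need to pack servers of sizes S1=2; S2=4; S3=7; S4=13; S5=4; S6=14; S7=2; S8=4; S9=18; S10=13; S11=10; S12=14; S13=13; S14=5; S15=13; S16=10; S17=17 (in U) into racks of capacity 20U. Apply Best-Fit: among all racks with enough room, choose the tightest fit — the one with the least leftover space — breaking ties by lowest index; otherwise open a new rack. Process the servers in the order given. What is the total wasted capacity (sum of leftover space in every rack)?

S1 (2U) → rack 1 (remaining 18U)
S2 (4U) → rack 1 (remaining 14U)
S3 (7U) → rack 1 (remaining 7U)
S4 (13U) → rack 2 (remaining 7U)
S5 (4U) → rack 1 (remaining 3U)
S6 (14U) → rack 3 (remaining 6U)
S7 (2U) → rack 1 (remaining 1U)
S8 (4U) → rack 3 (remaining 2U)
S9 (18U) → rack 4 (remaining 2U)
S10 (13U) → rack 5 (remaining 7U)
S11 (10U) → rack 6 (remaining 10U)
S12 (14U) → rack 7 (remaining 6U)
S13 (13U) → rack 8 (remaining 7U)
S14 (5U) → rack 7 (remaining 1U)
S15 (13U) → rack 9 (remaining 7U)
S16 (10U) → rack 6 (remaining 0U)
S17 (17U) → rack 10 (remaining 3U)
10 racks × 20U = 200U; used 163U; unused 37U.

37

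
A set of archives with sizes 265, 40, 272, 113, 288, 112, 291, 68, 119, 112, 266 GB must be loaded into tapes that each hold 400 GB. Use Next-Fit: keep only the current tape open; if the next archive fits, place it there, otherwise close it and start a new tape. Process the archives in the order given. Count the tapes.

tape 1: place 265 GB, 135 GB left
tape 1: place 40 GB, 95 GB left
tape 2: place 272 GB, 128 GB left
tape 2: place 113 GB, 15 GB left
tape 3: place 288 GB, 112 GB left
tape 3: place 112 GB, 0 GB left
tape 4: place 291 GB, 109 GB left
tape 4: place 68 GB, 41 GB left
tape 5: place 119 GB, 281 GB left
tape 5: place 112 GB, 169 GB left
tape 6: place 266 GB, 134 GB left
Final tapes: [265,40] [272,113] [288,112] [291,68] [119,112] [266].

6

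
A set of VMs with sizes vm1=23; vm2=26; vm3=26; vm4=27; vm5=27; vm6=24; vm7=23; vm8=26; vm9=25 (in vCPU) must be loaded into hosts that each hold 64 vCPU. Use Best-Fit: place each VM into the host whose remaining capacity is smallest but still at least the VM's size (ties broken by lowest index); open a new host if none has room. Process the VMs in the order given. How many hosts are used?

host 1: place vm1 (23 vCPU), 41 vCPU left
host 1: place vm2 (26 vCPU), 15 vCPU left
host 2: place vm3 (26 vCPU), 38 vCPU left
host 2: place vm4 (27 vCPU), 11 vCPU left
host 3: place vm5 (27 vCPU), 37 vCPU left
host 3: place vm6 (24 vCPU), 13 vCPU left
host 4: place vm7 (23 vCPU), 41 vCPU left
host 4: place vm8 (26 vCPU), 15 vCPU left
host 5: place vm9 (25 vCPU), 39 vCPU left
Final hosts: [23,26] [26,27] [27,24] [23,26] [25].

5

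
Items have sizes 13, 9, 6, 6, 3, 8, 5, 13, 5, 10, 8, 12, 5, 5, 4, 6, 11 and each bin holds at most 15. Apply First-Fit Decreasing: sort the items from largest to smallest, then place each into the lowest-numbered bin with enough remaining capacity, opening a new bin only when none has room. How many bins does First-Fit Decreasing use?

Sorted descending: 13, 13, 12, 11, 10, 9, 8, 8, 6, 6, 6, 5, 5, 5, 5, 4, 3.
Put 13 in bin 1; 2 remain.
Put 13 in bin 2; 2 remain.
Put 12 in bin 3; 3 remain.
Put 11 in bin 4; 4 remain.
Put 10 in bin 5; 5 remain.
Put 9 in bin 6; 6 remain.
Put 8 in bin 7; 7 remain.
Put 8 in bin 8; 7 remain.
Put 6 in bin 6; 0 remain.
Put 6 in bin 7; 1 remain.
Put 6 in bin 8; 1 remain.
Put 5 in bin 5; 0 remain.
Put 5 in bin 9; 10 remain.
Put 5 in bin 9; 5 remain.
Put 5 in bin 9; 0 remain.
Put 4 in bin 4; 0 remain.
Put 3 in bin 3; 0 remain.

9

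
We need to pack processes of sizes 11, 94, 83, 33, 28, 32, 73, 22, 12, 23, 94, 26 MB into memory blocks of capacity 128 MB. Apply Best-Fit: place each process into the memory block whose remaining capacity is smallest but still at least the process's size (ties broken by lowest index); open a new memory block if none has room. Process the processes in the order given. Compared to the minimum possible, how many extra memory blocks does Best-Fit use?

Best-Fit: [11,94,22] [83,33,12] [28,32] [73,23,26] [94] → 5 memory blocks.
Total size 531 MB; any packing needs at least ⌈531/128⌉ = 5 memory blocks.
So 5 is already optimal.

0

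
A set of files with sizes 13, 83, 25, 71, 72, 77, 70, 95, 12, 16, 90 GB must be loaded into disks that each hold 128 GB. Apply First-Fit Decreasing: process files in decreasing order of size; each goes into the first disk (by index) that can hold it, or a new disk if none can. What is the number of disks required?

7

Sorted descending: 95, 90, 83, 77, 72, 71, 70, 25, 16, 13, 12.
disk 1: place 95 GB, 33 GB left
disk 2: place 90 GB, 38 GB left
disk 3: place 83 GB, 45 GB left
disk 4: place 77 GB, 51 GB left
disk 5: place 72 GB, 56 GB left
disk 6: place 71 GB, 57 GB left
disk 7: place 70 GB, 58 GB left
disk 1: place 25 GB, 8 GB left
disk 2: place 16 GB, 22 GB left
disk 2: place 13 GB, 9 GB left
disk 3: place 12 GB, 33 GB left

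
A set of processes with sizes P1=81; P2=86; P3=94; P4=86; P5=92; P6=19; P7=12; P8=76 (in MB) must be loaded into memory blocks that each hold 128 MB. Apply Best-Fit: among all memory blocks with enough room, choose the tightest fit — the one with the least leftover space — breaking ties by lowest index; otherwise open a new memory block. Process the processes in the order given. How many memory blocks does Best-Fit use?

memory block 1: place P1 (81 MB), 47 MB left
memory block 2: place P2 (86 MB), 42 MB left
memory block 3: place P3 (94 MB), 34 MB left
memory block 4: place P4 (86 MB), 42 MB left
memory block 5: place P5 (92 MB), 36 MB left
memory block 3: place P6 (19 MB), 15 MB left
memory block 3: place P7 (12 MB), 3 MB left
memory block 6: place P8 (76 MB), 52 MB left

6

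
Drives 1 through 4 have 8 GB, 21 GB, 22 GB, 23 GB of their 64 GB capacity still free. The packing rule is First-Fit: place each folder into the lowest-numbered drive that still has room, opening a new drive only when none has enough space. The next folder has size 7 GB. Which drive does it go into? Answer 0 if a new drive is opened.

1

Drives with room: drive 1 (8 GB), drive 2 (21 GB), drive 3 (22 GB), drive 4 (23 GB).
The first with room is drive 1.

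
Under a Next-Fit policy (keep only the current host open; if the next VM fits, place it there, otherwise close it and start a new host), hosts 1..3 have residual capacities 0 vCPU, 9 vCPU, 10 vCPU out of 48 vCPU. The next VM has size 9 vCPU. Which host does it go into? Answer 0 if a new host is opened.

Next-Fit only looks at host 3, which has 10 vCPU free.
9 vCPU fits there.

3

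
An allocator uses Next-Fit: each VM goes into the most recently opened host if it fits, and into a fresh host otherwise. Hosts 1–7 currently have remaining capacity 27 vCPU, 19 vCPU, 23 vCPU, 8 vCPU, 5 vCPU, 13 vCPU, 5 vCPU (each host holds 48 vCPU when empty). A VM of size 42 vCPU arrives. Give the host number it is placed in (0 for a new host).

Next-Fit only looks at host 7, which has 5 vCPU free.
42 vCPU does not fit, so a new host is opened.

0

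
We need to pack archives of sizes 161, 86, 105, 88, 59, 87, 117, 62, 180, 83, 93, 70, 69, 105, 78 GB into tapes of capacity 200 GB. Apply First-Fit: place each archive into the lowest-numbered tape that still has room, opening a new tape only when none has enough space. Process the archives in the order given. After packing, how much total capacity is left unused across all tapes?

tape 1: place 161 GB, 39 GB left
tape 2: place 86 GB, 114 GB left
tape 2: place 105 GB, 9 GB left
tape 3: place 88 GB, 112 GB left
tape 3: place 59 GB, 53 GB left
tape 4: place 87 GB, 113 GB left
tape 5: place 117 GB, 83 GB left
tape 4: place 62 GB, 51 GB left
tape 6: place 180 GB, 20 GB left
tape 5: place 83 GB, 0 GB left
tape 7: place 93 GB, 107 GB left
tape 7: place 70 GB, 37 GB left
tape 8: place 69 GB, 131 GB left
tape 8: place 105 GB, 26 GB left
tape 9: place 78 GB, 122 GB left
9 tapes × 200 GB = 1800 GB; used 1443 GB; unused 357 GB.

357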